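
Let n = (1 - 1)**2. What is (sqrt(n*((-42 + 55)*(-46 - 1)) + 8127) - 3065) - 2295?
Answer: -5360 + 3*sqrt(903) ≈ -5269.9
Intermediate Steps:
n = 0 (n = 0**2 = 0)
(sqrt(n*((-42 + 55)*(-46 - 1)) + 8127) - 3065) - 2295 = (sqrt(0*((-42 + 55)*(-46 - 1)) + 8127) - 3065) - 2295 = (sqrt(0*(13*(-47)) + 8127) - 3065) - 2295 = (sqrt(0*(-611) + 8127) - 3065) - 2295 = (sqrt(0 + 8127) - 3065) - 2295 = (sqrt(8127) - 3065) - 2295 = (3*sqrt(903) - 3065) - 2295 = (-3065 + 3*sqrt(903)) - 2295 = -5360 + 3*sqrt(903)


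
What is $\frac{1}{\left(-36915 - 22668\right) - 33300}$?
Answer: $- \frac{1}{92883} \approx -1.0766 \cdot 10^{-5}$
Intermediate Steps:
$\frac{1}{\left(-36915 - 22668\right) - 33300} = \frac{1}{-59583 - 33300} = \frac{1}{-92883} = - \frac{1}{92883}$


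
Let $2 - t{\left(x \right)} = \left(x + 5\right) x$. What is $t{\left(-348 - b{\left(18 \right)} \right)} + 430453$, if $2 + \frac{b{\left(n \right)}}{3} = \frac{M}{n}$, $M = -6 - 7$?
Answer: $\frac{11400029}{36} \approx 3.1667 \cdot 10^{5}$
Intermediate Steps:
$M = -13$ ($M = -6 - 7 = -13$)
$b{\left(n \right)} = -6 - \frac{39}{n}$ ($b{\left(n \right)} = -6 + 3 \left(- \frac{13}{n}\right) = -6 - \frac{39}{n}$)
$t{\left(x \right)} = 2 - x \left(5 + x\right)$ ($t{\left(x \right)} = 2 - \left(x + 5\right) x = 2 - \left(5 + x\right) x = 2 - x \left(5 + x\right)$)
$t{\left(-348 - b{\left(18 \right)} \right)} + 430453 = \left(2 - \left(-348 - \left(-6 - \frac{39}{18}\right)\right)^{2} - 5 \left(-348 - \left(-6 - \frac{39}{18}\right)\right)\right) + 430453 = \left(2 - \left(-348 - \left(-6 - \frac{13}{6}\right)\right)^{2} - 5 \left(-348 - \left(-6 - \frac{13}{6}\right)\right)\right) + 430453 = \left(2 - \left(-348 - - \frac{49}{6}\right)^{2} - 5 \left(-348 - - \frac{49}{6}\right)\right) + 430453 = \left(2 - \left(-348 + \frac{49}{6}\right)^{2} - 5 \left(-348 + \frac{49}{6}\right)\right) + 430453 = \left(2 - \left(- \frac{2039}{6}\right)^{2} - - \frac{10195}{6}\right) + 430453 = \left(2 - \frac{4157521}{36} + \frac{10195}{6}\right) + 430453 = - \frac{4096279}{36} + 430453 = \frac{11400029}{36}$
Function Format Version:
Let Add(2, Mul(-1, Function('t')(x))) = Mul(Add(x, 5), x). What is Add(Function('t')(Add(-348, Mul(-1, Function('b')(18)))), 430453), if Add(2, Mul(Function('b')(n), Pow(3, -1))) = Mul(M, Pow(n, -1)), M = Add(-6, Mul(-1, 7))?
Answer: Rational(11400029, 36) ≈ 3.1667e+5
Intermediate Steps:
M = -13 (M = Add(-6, -7) = -13)
Function('b')(n) = Add(-6, Mul(-39, Pow(n, -1))) (Function('b')(n) = Add(-6, Mul(3, Mul(-13, Pow(n, -1)))) = Add(-6, Mul(-39, Pow(n, -1))))
Function('t')(x) = Add(2, Mul(-1, x, Add(5, x))) (Function('t')(x) = Add(2, Mul(-1, Mul(Add(x, 5), x))) = Add(2, Mul(-1, Mul(Add(5, x), x))) = Add(2, Mul(-1, Mul(x, Add(5, x)))) = Add(2, Mul(-1, x, Add(5, x))))
Add(Function('t')(Add(-348, Mul(-1, Function('b')(18)))), 430453) = Add(Add(2, Mul(-1, Pow(Add(-348, Mul(-1, Add(-6, Mul(-39, Pow(18, -1))))), 2)), Mul(-5, Add(-348, Mul(-1, Add(-6, Mul(-39, Pow(18, -1))))))), 430453) = Add(Add(2, Mul(-1, Pow(Add(-348, Mul(-1, Add(-6, Mul(-39, Rational(1, 18))))), 2)), Mul(-5, Add(-348, Mul(-1, Add(-6, Mul(-39, Rational(1, 18))))))), 430453) = Add(Add(2, Mul(-1, Pow(Add(-348, Mul(-1, Add(-6, Rational(-13, 6)))), 2)), Mul(-5, Add(-348, Mul(-1, Add(-6, Rational(-13, 6)))))), 430453) = Add(Add(2, Mul(-1, Pow(Add(-348, Mul(-1, Rational(-49, 6))), 2)), Mul(-5, Add(-348, Mul(-1, Rational(-49, 6))))), 430453) = Add(Add(2, Mul(-1, Pow(Add(-348, Rational(49, 6)), 2)), Mul(-5, Add(-348, Rational(49, 6)))), 430453) = Add(Add(2, Mul(-1, Pow(Rational(-2039, 6), 2)), Mul(-5, Rational(-2039, 6))), 430453) = Add(Add(2, Mul(-1, Rational(4157521, 36)), Rational(10195, 6)), 430453) = Add(Add(2, Rational(-4157521, 36), Rational(10195, 6)), 430453) = Add(Rational(-4096279, 36), 430453) = Rational(11400029, 36)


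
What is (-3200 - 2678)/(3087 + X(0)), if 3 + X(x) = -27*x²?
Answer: -2939/1542 ≈ -1.9060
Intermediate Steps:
X(x) = -3 - 27*x²
(-3200 - 2678)/(3087 + X(0)) = (-3200 - 2678)/(3087 + (-3 - 27*0²)) = -5878/(3087 + (-3 - 27*0)) = -5878/(3087 + (-3 + 0)) = -5878/(3087 - 3) = -5878/3084 = -5878*1/3084 = -2939/1542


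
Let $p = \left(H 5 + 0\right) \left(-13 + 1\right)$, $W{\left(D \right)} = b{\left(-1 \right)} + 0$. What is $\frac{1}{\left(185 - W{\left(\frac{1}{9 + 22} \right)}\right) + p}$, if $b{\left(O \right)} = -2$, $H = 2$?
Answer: $\frac{1}{67} \approx 0.014925$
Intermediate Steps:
$W{\left(D \right)} = -2$ ($W{\left(D \right)} = -2 + 0 = -2$)
$p = -120$ ($p = \left(2 \cdot 5 + 0\right) \left(-13 + 1\right) = \left(10 + 0\right) \left(-12\right) = 10 \left(-12\right) = -120$)
$\frac{1}{\left(185 - W{\left(\frac{1}{9 + 22} \right)}\right) + p} = \frac{1}{\left(185 - -2\right) - 120} = \frac{1}{\left(185 + 2\right) - 120} = \frac{1}{187 - 120} = \frac{1}{67}$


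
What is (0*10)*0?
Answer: 0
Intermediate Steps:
(0*10)*0 = 0*0 = 0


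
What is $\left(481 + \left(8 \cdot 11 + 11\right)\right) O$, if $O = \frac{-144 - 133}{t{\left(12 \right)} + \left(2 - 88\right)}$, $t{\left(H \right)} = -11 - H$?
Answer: $\frac{160660}{109} \approx 1473.9$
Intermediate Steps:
$O = \frac{277}{109}$ ($O = \frac{-144 - 133}{\left(-11 - 12\right) + \left(2 - 88\right)} = - \frac{277}{\left(-11 - 12\right) - 86} = - \frac{277}{-23 - 86} = - \frac{277}{-109} = \left(-277\right) \left(- \frac{1}{109}\right) = \frac{277}{109} \approx 2.5413$)
$\left(481 + \left(8 \cdot 11 + 11\right)\right) O = \left(481 + \left(8 \cdot 11 + 11\right)\right) \frac{277}{109} = \left(481 + \left(88 + 11\right)\right) \frac{277}{109} = \left(481 + 99\right) \frac{277}{109} = 580 \cdot \frac{277}{109} = \frac{160660}{109}$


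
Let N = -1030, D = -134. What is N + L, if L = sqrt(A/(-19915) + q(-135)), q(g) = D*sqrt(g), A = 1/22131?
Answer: -1030 + sqrt(-48970985 - 8676533371426474050*I*sqrt(15))/146912955 ≈ -1002.1 - 27.901*I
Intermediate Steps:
A = 1/22131 ≈ 4.5186e-5
q(g) = -134*sqrt(g)
L = sqrt(-1/440738865 - 402*I*sqrt(15)) (L = sqrt((1/22131)/(-19915) - 402*I*sqrt(15)) = sqrt((1/22131)*(-1/19915) - 402*I*sqrt(15)) = sqrt(-1/440738865 - 402*I*sqrt(15)) ≈ 27.901 - 27.901*I)
N + L = -1030 + sqrt(-48970985 - 8676533371426474050*I*sqrt(15))/146912955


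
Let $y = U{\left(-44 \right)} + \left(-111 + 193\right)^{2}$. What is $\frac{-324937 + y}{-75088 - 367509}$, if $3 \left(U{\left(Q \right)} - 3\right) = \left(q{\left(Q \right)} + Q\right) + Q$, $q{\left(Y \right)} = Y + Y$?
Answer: $\frac{954806}{1327791} \approx 0.71909$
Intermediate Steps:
$q{\left(Y \right)} = 2 Y$
$U{\left(Q \right)} = 3 + \frac{4 Q}{3}$ ($U{\left(Q \right)} = 3 + \frac{\left(2 Q + Q\right) + Q}{3} = 3 + \frac{3 Q + Q}{3} = 3 + \frac{4 Q}{3}$)
$y = \frac{20005}{3}$ ($y = \left(3 + \frac{4}{3} \left(-44\right)\right) + \left(-111 + 193\right)^{2} = \left(3 - \frac{176}{3}\right) + 82^{2} = - \frac{167}{3} + 6724 = \frac{20005}{3} \approx 6668.3$)
$\frac{-324937 + y}{-75088 - 367509} = \frac{-324937 + \frac{20005}{3}}{-75088 - 367509} = - \frac{954806}{3 \left(-442597\right)} = \left(- \frac{954806}{3}\right) \left(- \frac{1}{442597}\right) = \frac{954806}{1327791}$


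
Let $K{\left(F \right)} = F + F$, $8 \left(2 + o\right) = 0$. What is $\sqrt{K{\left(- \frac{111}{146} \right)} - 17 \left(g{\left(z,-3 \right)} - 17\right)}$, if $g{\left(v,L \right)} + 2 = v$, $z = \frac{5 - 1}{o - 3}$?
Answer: $\frac{56 \sqrt{14235}}{365} \approx 18.305$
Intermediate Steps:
$o = -2$ ($o = -2 + \frac{1}{8} \cdot 0 = -2 + 0 = -2$)
$z = - \frac{4}{5}$ ($z = \frac{5 - 1}{-2 - 3} = \frac{4}{-5} = 4 \left(- \frac{1}{5}\right) = - \frac{4}{5} \approx -0.8$)
$g{\left(v,L \right)} = -2 + v$
$K{\left(F \right)} = 2 F$
$\sqrt{K{\left(- \frac{111}{146} \right)} - 17 \left(g{\left(z,-3 \right)} - 17\right)} = \sqrt{2 \left(- \frac{111}{146}\right) - 17 \left(\left(-2 - \frac{4}{5}\right) - 17\right)} = \sqrt{2 \left(\left(-111\right) \frac{1}{146}\right) - 17 \left(- \frac{14}{5} - 17\right)} = \sqrt{2 \left(- \frac{111}{146}\right) - - \frac{1683}{5}} = \sqrt{- \frac{111}{73} + \frac{1683}{5}} = \sqrt{\frac{122304}{365}} = \frac{56 \sqrt{14235}}{365}$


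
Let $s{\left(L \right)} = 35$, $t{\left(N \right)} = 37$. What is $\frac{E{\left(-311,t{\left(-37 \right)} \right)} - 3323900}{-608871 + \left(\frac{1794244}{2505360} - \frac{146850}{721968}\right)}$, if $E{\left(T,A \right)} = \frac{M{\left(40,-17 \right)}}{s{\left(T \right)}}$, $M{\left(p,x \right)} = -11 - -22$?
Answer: $\frac{378904221905352}{69407509258003} \approx 5.4591$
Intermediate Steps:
$M{\left(p,x \right)} = 11$ ($M{\left(p,x \right)} = -11 + 22 = 11$)
$E{\left(T,A \right)} = \frac{11}{35}$
$\frac{E{\left(-311,t{\left(-37 \right)} \right)} - 3323900}{-608871 + \left(\frac{1794244}{2505360} - \frac{146850}{721968}\right)} = \frac{\frac{11}{35} - 3323900}{-608871 + \left(\frac{1794244}{2505360} - \frac{146850}{721968}\right)} = - \frac{116336489}{35 \left(-608871 + \left(1794244 \cdot \frac{1}{2505360} - \frac{275}{1352}\right)\right)} = - \frac{116336489}{35 \left(-608871 + \left(\frac{448561}{626340} - \frac{275}{1352}\right)\right)} = - \frac{116336489}{35 \left(-608871 + \frac{8350211}{16284840}\right)} = - \frac{116336489}{35 \left(- \frac{9915358465429}{16284840}\right)} = \left(- \frac{116336489}{35}\right) \left(- \frac{16284840}{9915358465429}\right) = \frac{378904221905352}{69407509258003}$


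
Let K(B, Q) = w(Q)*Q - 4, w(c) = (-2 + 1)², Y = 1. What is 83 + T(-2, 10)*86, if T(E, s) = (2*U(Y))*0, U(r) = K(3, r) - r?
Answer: 83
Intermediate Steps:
w(c) = 1 (w(c) = (-1)² = 1)
K(B, Q) = -4 + Q (K(B, Q) = 1*Q - 4 = Q - 4 = -4 + Q)
U(r) = -4 (U(r) = (-4 + r) - r = -4)
T(E, s) = 0 (T(E, s) = (2*(-4))*0 = -8*0 = 0)
83 + T(-2, 10)*86 = 83 + 0*86 = 83 + 0 = 83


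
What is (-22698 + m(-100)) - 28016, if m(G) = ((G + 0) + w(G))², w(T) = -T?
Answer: -50714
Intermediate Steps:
m(G) = 0 (m(G) = ((G + 0) - G)² = (G - G)² = 0² = 0)
(-22698 + m(-100)) - 28016 = (-22698 + 0) - 28016 = -22698 - 28016 = -50714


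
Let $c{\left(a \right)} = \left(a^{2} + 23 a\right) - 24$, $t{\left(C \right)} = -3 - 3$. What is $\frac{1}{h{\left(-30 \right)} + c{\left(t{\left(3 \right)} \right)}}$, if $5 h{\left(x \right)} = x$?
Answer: $- \frac{1}{132} \approx -0.0075758$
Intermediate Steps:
$h{\left(x \right)} = \frac{x}{5}$
$t{\left(C \right)} = -6$ ($t{\left(C \right)} = -3 - 3 = -6$)
$c{\left(a \right)} = -24 + a^{2} + 23 a$
$\frac{1}{h{\left(-30 \right)} + c{\left(t{\left(3 \right)} \right)}} = \frac{1}{\frac{1}{5} \left(-30\right) + \left(-24 + \left(-6\right)^{2} + 23 \left(-6\right)\right)} = \frac{1}{-6 - 126} = \frac{1}{-132} = - \frac{1}{132}$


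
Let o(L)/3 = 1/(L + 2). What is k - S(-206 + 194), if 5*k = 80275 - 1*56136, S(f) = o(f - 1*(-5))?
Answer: 24142/5 ≈ 4828.4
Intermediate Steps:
o(L) = 3/(2 + L) (o(L) = 3/(L + 2) = 3/(2 + L))
S(f) = 3/(7 + f) (S(f) = 3/(2 + (f - 1*(-5))) = 3/(2 + (f + 5)) = 3/(2 + (5 + f)) = 3/(7 + f))
k = 24139/5 (k = (80275 - 1*56136)/5 = (80275 - 56136)/5 = (⅕)*24139 = 24139/5 ≈ 4827.8)
k - S(-206 + 194) = 24139/5 - 3/(7 + (-206 + 194)) = 24139/5 - 3/(7 - 12) = 24139/5 - 3/(-5) = 24139/5 - 3*(-1)/5 = 24139/5 - 1*(-⅗) = 24139/5 + ⅗ = 24142/5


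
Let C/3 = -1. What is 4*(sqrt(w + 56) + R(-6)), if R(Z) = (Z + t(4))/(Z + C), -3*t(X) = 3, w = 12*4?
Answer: 28/9 + 8*sqrt(26) ≈ 43.903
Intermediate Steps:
C = -3 (C = 3*(-1) = -3)
w = 48
t(X) = -1 (t(X) = -1/3*3 = -1)
R(Z) = (-1 + Z)/(-3 + Z) (R(Z) = (Z - 1)/(Z - 3) = (-1 + Z)/(-3 + Z))
4*(sqrt(w + 56) + R(-6)) = 4*(sqrt(48 + 56) + (-1 - 6)/(-3 - 6)) = 4*(sqrt(104) - 7/(-9)) = 4*(2*sqrt(26) - 1/9*(-7)) = 4*(2*sqrt(26) + 7/9) = 4*(7/9 + 2*sqrt(26)) = 28/9 + 8*sqrt(26)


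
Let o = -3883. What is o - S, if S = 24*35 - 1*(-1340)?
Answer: -6063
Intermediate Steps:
S = 2180 (S = 840 + 1340 = 2180)
o - S = -3883 - 1*2180 = -3883 - 2180 = -6063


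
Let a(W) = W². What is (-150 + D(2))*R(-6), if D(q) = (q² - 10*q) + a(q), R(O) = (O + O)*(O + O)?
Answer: -23328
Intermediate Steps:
R(O) = 4*O² (R(O) = (2*O)*(2*O) = 4*O²)
D(q) = -10*q + 2*q² (D(q) = (q² - 10*q) + q² = -10*q + 2*q²)
(-150 + D(2))*R(-6) = (-150 + 2*2*(-5 + 2))*(4*(-6)²) = (-150 + 2*2*(-3))*(4*36) = (-150 - 12)*144 = -162*144 = -23328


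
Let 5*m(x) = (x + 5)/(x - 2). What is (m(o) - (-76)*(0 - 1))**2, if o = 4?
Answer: 564001/100 ≈ 5640.0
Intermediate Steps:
m(x) = (5 + x)/(5*(-2 + x)) (m(x) = ((x + 5)/(x - 2))/5 = ((5 + x)/(-2 + x))/5 = (5 + x)/(5*(-2 + x)))
(m(o) - (-76)*(0 - 1))**2 = ((5 + 4)/(5*(-2 + 4)) - (-76)*(0 - 1))**2 = ((1/5)*9/2 - (-76)*(-1))**2 = ((1/5)*(1/2)*9 - 19*4)**2 = (9/10 - 76)**2 = (-751/10)**2 = 564001/100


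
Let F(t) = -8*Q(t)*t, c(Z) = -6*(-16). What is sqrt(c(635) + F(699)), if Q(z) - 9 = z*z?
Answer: 4*I*sqrt(170769189) ≈ 52272.0*I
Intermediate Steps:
c(Z) = 96
Q(z) = 9 + z**2 (Q(z) = 9 + z*z = 9 + z**2)
F(t) = -8*t*(9 + t**2) (F(t) = -8*(9 + t**2)*t = -8*t*(9 + t**2))
sqrt(c(635) + F(699)) = sqrt(96 - 8*699*(9 + 699**2)) = sqrt(96 - 8*699*(9 + 488601)) = sqrt(96 - 8*699*488610) = sqrt(96 - 2732307120) = sqrt(-2732307024) = 4*I*sqrt(170769189)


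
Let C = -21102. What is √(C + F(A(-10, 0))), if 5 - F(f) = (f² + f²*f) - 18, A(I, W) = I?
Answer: I*√20179 ≈ 142.05*I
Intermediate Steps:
F(f) = 23 - f² - f³ (F(f) = 5 - ((f² + f²*f) - 18) = 5 - ((f² + f³) - 18) = 5 - (-18 + f² + f³) = 5 + (18 - f² - f³) = 23 - f² - f³)
√(C + F(A(-10, 0))) = √(-21102 + (23 - 1*(-10)² - 1*(-10)³)) = √(-21102 + (23 - 1*100 - 1*(-1000))) = √(-21102 + (23 - 100 + 1000)) = √(-21102 + 923) = √(-20179) = I*√20179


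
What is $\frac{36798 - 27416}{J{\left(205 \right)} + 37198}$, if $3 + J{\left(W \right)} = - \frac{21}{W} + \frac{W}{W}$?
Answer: $\frac{1923310}{7625159} \approx 0.25223$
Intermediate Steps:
$J{\left(W \right)} = -2 - \frac{21}{W}$ ($J{\left(W \right)} = -3 - \left(\frac{21}{W} - \frac{W}{W}\right) = -3 + \left(- \frac{21}{W} + 1\right) = -3 + \left(1 - \frac{21}{W}\right) = -2 - \frac{21}{W}$)
$\frac{36798 - 27416}{J{\left(205 \right)} + 37198} = \frac{36798 - 27416}{\left(-2 - \frac{21}{205}\right) + 37198} = \frac{9382}{\left(-2 - \frac{21}{205}\right) + 37198} = \frac{9382}{- \frac{431}{205} + 37198} = \frac{9382}{\frac{7625159}{205}} = 9382 \cdot \frac{205}{7625159} = \frac{1923310}{7625159}$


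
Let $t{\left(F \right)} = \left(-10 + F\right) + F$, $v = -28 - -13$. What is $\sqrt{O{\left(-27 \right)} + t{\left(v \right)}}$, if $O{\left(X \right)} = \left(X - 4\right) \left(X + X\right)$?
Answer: $\sqrt{1634} \approx 40.423$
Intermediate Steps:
$O{\left(X \right)} = 2 X \left(-4 + X\right)$ ($O{\left(X \right)} = \left(-4 + X\right) 2 X = 2 X \left(-4 + X\right)$)
$v = -15$ ($v = -28 + 13 = -15$)
$t{\left(F \right)} = -10 + 2 F$
$\sqrt{O{\left(-27 \right)} + t{\left(v \right)}} = \sqrt{2 \left(-27\right) \left(-4 - 27\right) + \left(-10 + 2 \left(-15\right)\right)} = \sqrt{2 \left(-27\right) \left(-31\right) - 40} = \sqrt{1674 - 40} = \sqrt{1634}$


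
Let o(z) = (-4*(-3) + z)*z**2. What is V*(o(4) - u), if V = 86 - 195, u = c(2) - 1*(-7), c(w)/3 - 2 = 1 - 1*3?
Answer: -27141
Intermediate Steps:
c(w) = 0 (c(w) = 6 + 3*(1 - 1*3) = 6 + 3*(1 - 3) = 6 + 3*(-2) = 6 - 6 = 0)
u = 7 (u = 0 - 1*(-7) = 0 + 7 = 7)
o(z) = z**2*(12 + z) (o(z) = (12 + z)*z**2 = z**2*(12 + z))
V = -109
V*(o(4) - u) = -109*(4**2*(12 + 4) - 1*7) = -109*(16*16 - 7) = -109*(256 - 7) = -109*249 = -27141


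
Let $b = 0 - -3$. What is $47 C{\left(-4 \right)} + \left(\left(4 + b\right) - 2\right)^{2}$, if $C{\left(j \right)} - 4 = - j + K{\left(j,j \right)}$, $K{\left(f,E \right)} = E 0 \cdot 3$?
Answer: $401$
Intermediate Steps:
$K{\left(f,E \right)} = 0$ ($K{\left(f,E \right)} = 0 \cdot 3 = 0$)
$C{\left(j \right)} = 4 - j$ ($C{\left(j \right)} = 4 + \left(- j + 0\right) = 4 - j$)
$b = 3$ ($b = 0 + 3 = 3$)
$47 C{\left(-4 \right)} + \left(\left(4 + b\right) - 2\right)^{2} = 47 \left(4 - -4\right) + \left(\left(4 + 3\right) - 2\right)^{2} = 47 \left(4 + 4\right) + \left(7 - 2\right)^{2} = 47 \cdot 8 + 5^{2} = 376 + 25 = 401$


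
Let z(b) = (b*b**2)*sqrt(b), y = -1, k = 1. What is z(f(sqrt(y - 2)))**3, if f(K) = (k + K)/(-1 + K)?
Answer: ((-1 - I*sqrt(3))/(1 - I*sqrt(3)))**(21/2) ≈ 0.e-11 + 1.0*I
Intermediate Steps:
f(K) = (1 + K)/(-1 + K)
z(b) = b**(7/2) (z(b) = b**3*sqrt(b) = b**(7/2))
z(f(sqrt(y - 2)))**3 = (((1 + sqrt(-1 - 2))/(-1 + sqrt(-1 - 2)))**(7/2))**3 = (((1 + sqrt(-3))/(-1 + sqrt(-3)))**(7/2))**3 = (((1 + I*sqrt(3))/(-1 + I*sqrt(3)))**(7/2))**3 = ((1 + I*sqrt(3))/(-1 + I*sqrt(3)))**(21/2)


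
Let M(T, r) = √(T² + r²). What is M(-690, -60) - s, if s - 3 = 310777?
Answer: -310780 + 30*√533 ≈ -3.1009e+5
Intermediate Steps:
s = 310780 (s = 3 + 310777 = 310780)
M(-690, -60) - s = √((-690)² + (-60)²) - 1*310780 = √(476100 + 3600) - 310780 = √479700 - 310780 = 30*√533 - 310780 = -310780 + 30*√533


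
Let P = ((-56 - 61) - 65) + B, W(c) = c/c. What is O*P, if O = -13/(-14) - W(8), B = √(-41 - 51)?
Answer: 13 - I*√23/7 ≈ 13.0 - 0.68512*I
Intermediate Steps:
W(c) = 1
B = 2*I*√23 (B = √(-92) = 2*I*√23 ≈ 9.5917*I)
P = -182 + 2*I*√23 (P = ((-56 - 61) - 65) + 2*I*√23 = (-117 - 65) + 2*I*√23 = -182 + 2*I*√23 ≈ -182.0 + 9.5917*I)
O = -1/14 (O = -13/(-14) - 1*1 = -13*(-1/14) - 1 = 13/14 - 1 = -1/14 ≈ -0.071429)
O*P = -(-182 + 2*I*√23)/14 = 13 - I*√23/7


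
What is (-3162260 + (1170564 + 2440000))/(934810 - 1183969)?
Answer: -448304/249159 ≈ -1.7993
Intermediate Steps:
(-3162260 + (1170564 + 2440000))/(934810 - 1183969) = (-3162260 + 3610564)/(-249159) = 448304*(-1/249159) = -448304/249159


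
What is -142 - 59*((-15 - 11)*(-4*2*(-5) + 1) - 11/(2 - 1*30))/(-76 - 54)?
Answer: -2277263/3640 ≈ -625.62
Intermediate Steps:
-142 - 59*((-15 - 11)*(-4*2*(-5) + 1) - 11/(2 - 1*30))/(-76 - 54) = -142 - 59*(-26*(-8*(-5) + 1) - 11/(2 - 30))/(-130) = -142 - 59*(-26*(40 + 1) - 11/(-28))*(-1)/130 = -142 - 59*(-26*41 - 11*(-1/28))*(-1)/130 = -142 - 59*(-1066 + 11/28)*(-1)/130 = -142 - (-1760383)*(-1)/(28*130) = -142 - 59*29837/3640 = -142 - 1760383/3640 = -2277263/3640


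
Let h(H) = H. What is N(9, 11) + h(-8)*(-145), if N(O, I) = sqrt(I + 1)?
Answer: 1160 + 2*sqrt(3) ≈ 1163.5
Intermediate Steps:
N(O, I) = sqrt(1 + I)
N(9, 11) + h(-8)*(-145) = sqrt(1 + 11) - 8*(-145) = sqrt(12) + 1160 = 2*sqrt(3) + 1160 = 1160 + 2*sqrt(3)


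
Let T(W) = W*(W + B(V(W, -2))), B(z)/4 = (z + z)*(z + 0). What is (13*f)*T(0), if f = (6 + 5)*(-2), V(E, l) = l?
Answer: 0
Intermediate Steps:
B(z) = 8*z**2 (B(z) = 4*((z + z)*(z + 0)) = 4*((2*z)*z) = 4*(2*z**2) = 8*z**2)
f = -22 (f = 11*(-2) = -22)
T(W) = W*(32 + W) (T(W) = W*(W + 8*(-2)**2) = W*(W + 8*4) = W*(W + 32) = W*(32 + W))
(13*f)*T(0) = (13*(-22))*(0*(32 + 0)) = -0*32 = -286*0 = 0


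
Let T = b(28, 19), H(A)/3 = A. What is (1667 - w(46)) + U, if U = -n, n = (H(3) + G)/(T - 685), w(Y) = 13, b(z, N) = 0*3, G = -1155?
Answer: 1131844/685 ≈ 1652.3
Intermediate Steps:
b(z, N) = 0
H(A) = 3*A
T = 0
n = 1146/685 (n = (3*3 - 1155)/(0 - 685) = (9 - 1155)/(-685) = -1146*(-1/685) = 1146/685 ≈ 1.6730)
U = -1146/685 (U = -1*1146/685 = -1146/685 ≈ -1.6730)
(1667 - w(46)) + U = (1667 - 1*13) - 1146/685 = (1667 - 13) - 1146/685 = 1654 - 1146/685 = 1131844/685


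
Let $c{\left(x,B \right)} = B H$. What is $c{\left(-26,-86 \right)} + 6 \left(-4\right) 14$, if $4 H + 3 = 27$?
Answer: $-852$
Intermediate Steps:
$H = 6$ ($H = - \frac{3}{4} + \frac{1}{4} \cdot 27 = - \frac{3}{4} + \frac{27}{4} = 6$)
$c{\left(x,B \right)} = 6 B$ ($c{\left(x,B \right)} = B 6 = 6 B$)
$c{\left(-26,-86 \right)} + 6 \left(-4\right) 14 = 6 \left(-86\right) + 6 \left(-4\right) 14 = -516 - 336 = -852$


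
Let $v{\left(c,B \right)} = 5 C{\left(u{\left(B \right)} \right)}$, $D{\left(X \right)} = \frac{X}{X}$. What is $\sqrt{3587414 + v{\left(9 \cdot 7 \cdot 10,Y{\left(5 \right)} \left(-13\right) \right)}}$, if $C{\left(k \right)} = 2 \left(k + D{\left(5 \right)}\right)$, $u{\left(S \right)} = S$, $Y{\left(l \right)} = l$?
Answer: $\sqrt{3586774} \approx 1893.9$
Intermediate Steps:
$D{\left(X \right)} = 1$
$C{\left(k \right)} = 2 + 2 k$ ($C{\left(k \right)} = 2 \left(k + 1\right) = 2 \left(1 + k\right) = 2 + 2 k$)
$v{\left(c,B \right)} = 10 + 10 B$ ($v{\left(c,B \right)} = 5 \left(2 + 2 B\right) = 10 + 10 B$)
$\sqrt{3587414 + v{\left(9 \cdot 7 \cdot 10,Y{\left(5 \right)} \left(-13\right) \right)}} = \sqrt{3587414 + \left(10 + 10 \cdot 5 \left(-13\right)\right)} = \sqrt{3587414 + \left(10 + 10 \left(-65\right)\right)} = \sqrt{3587414 + \left(10 - 650\right)} = \sqrt{3587414 - 640} = \sqrt{3586774}$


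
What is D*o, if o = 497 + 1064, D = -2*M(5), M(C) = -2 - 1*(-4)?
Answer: -6244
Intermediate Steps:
M(C) = 2 (M(C) = -2 + 4 = 2)
D = -4 (D = -2*2 = -4)
o = 1561
D*o = -4*1561 = -6244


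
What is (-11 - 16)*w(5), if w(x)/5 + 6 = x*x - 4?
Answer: -2025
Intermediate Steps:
w(x) = -50 + 5*x² (w(x) = -30 + 5*(x*x - 4) = -30 + 5*(x² - 4) = -30 + 5*(-4 + x²) = -30 + (-20 + 5*x²) = -50 + 5*x²)
(-11 - 16)*w(5) = (-11 - 16)*(-50 + 5*5²) = -27*(-50 + 5*25) = -27*(-50 + 125) = -27*75 = -2025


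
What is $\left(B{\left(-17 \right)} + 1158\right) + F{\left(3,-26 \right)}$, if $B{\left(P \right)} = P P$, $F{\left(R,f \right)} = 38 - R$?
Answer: $1482$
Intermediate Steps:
$B{\left(P \right)} = P^{2}$
$\left(B{\left(-17 \right)} + 1158\right) + F{\left(3,-26 \right)} = \left(\left(-17\right)^{2} + 1158\right) + \left(38 - 3\right) = \left(289 + 1158\right) + \left(38 - 3\right) = 1447 + 35 = 1482$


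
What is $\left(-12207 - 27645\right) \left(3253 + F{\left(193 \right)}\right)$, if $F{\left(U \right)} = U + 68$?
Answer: $-140039928$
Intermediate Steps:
$F{\left(U \right)} = 68 + U$
$\left(-12207 - 27645\right) \left(3253 + F{\left(193 \right)}\right) = \left(-12207 - 27645\right) \left(3253 + \left(68 + 193\right)\right) = - 39852 \left(3253 + 261\right) = \left(-39852\right) 3514 = -140039928$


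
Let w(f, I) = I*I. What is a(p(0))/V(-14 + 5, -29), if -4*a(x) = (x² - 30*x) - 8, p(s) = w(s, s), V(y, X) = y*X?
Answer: 2/261 ≈ 0.0076628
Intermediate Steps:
w(f, I) = I²
V(y, X) = X*y
p(s) = s²
a(x) = 2 - x²/4 + 15*x/2 (a(x) = -((x² - 30*x) - 8)/4 = -(-8 + x² - 30*x)/4 = 2 - x²/4 + 15*x/2)
a(p(0))/V(-14 + 5, -29) = (2 - (0²)²/4 + (15/2)*0²)/((-29*(-14 + 5))) = (2 - ¼*0² + (15/2)*0)/((-29*(-9))) = (2 - ¼*0 + 0)/261 = (2 + 0 + 0)*(1/261) = 2*(1/261) = 2/261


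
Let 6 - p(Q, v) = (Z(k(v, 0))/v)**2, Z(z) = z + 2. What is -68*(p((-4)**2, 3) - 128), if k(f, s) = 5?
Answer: 77996/9 ≈ 8666.2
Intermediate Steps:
Z(z) = 2 + z
p(Q, v) = 6 - 49/v**2 (p(Q, v) = 6 - ((2 + 5)/v)**2 = 6 - (7/v)**2 = 6 - 49/v**2)
-68*(p((-4)**2, 3) - 128) = -68*((6 - 49/3**2) - 128) = -68*((6 - 49*1/9) - 128) = -68*((6 - 49/9) - 128) = -68*(5/9 - 128) = -68*(-1147/9) = 77996/9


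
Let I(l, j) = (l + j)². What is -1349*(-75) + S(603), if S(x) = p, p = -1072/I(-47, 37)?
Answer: 2529107/25 ≈ 1.0116e+5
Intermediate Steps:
I(l, j) = (j + l)²
p = -268/25 (p = -1072/(37 - 47)² = -1072/((-10)²) = -1072/100 = -1072*1/100 = -268/25 ≈ -10.720)
S(x) = -268/25
-1349*(-75) + S(603) = -1349*(-75) - 268/25 = 101175 - 268/25 = 2529107/25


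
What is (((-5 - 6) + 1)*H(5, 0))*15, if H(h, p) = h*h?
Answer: -3750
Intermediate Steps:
H(h, p) = h²
(((-5 - 6) + 1)*H(5, 0))*15 = (((-5 - 6) + 1)*5²)*15 = ((-11 + 1)*25)*15 = -10*25*15 = -250*15 = -3750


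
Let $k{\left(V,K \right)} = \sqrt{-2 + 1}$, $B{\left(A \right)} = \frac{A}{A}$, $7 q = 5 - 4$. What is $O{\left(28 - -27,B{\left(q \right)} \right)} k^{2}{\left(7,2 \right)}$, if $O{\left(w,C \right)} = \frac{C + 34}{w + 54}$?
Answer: $- \frac{35}{109} \approx -0.3211$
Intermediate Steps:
$q = \frac{1}{7}$ ($q = \frac{5 - 4}{7} = \frac{1}{7} \cdot 1 = \frac{1}{7} \approx 0.14286$)
$B{\left(A \right)} = 1$
$O{\left(w,C \right)} = \frac{34 + C}{54 + w}$
$k{\left(V,K \right)} = i$ ($k{\left(V,K \right)} = \sqrt{-1} = i$)
$O{\left(28 - -27,B{\left(q \right)} \right)} k^{2}{\left(7,2 \right)} = \frac{34 + 1}{54 + \left(28 - -27\right)} i^{2} = \frac{1}{54 + \left(28 + 27\right)} 35 \left(-1\right) = \frac{1}{54 + 55} \cdot 35 \left(-1\right) = \frac{1}{109} \cdot 35 \left(-1\right) = \frac{35}{109} \left(-1\right) = - \frac{35}{109}$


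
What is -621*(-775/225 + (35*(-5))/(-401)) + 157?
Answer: 812021/401 ≈ 2025.0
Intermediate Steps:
-621*(-775/225 + (35*(-5))/(-401)) + 157 = -621*(-775*1/225 - 175*(-1/401)) + 157 = -621*(-31/9 + 175/401) + 157 = -621*(-10856/3609) + 157 = 749064/401 + 157 = 812021/401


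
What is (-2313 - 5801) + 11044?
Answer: 2930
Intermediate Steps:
(-2313 - 5801) + 11044 = -8114 + 11044 = 2930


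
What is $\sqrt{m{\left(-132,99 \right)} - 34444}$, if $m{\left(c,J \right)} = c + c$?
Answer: $2 i \sqrt{8677} \approx 186.3 i$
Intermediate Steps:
$m{\left(c,J \right)} = 2 c$
$\sqrt{m{\left(-132,99 \right)} - 34444} = \sqrt{2 \left(-132\right) - 34444} = \sqrt{-264 - 34444} = \sqrt{-34708} = 2 i \sqrt{8677}$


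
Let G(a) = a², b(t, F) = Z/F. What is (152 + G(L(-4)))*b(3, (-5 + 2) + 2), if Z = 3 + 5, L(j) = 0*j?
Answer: -1216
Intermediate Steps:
L(j) = 0
Z = 8
b(t, F) = 8/F
(152 + G(L(-4)))*b(3, (-5 + 2) + 2) = (152 + 0²)*(8/((-5 + 2) + 2)) = (152 + 0)*(8/(-3 + 2)) = 152*(8/(-1)) = 152*(8*(-1)) = 152*(-8) = -1216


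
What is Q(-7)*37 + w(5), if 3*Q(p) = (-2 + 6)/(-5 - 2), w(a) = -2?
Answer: -190/21 ≈ -9.0476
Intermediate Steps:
Q(p) = -4/21 (Q(p) = ((-2 + 6)/(-5 - 2))/3 = (4/(-7))/3 = (4*(-⅐))/3 = (⅓)*(-4/7) = -4/21)
Q(-7)*37 + w(5) = -4/21*37 - 2 = -148/21 - 2 = -190/21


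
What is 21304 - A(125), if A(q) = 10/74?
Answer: 788243/37 ≈ 21304.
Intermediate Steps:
A(q) = 5/37 (A(q) = 10*(1/74) = 5/37)
21304 - A(125) = 21304 - 1*5/37 = 21304 - 5/37 = 788243/37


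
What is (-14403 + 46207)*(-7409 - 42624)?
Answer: -1591249532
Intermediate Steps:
(-14403 + 46207)*(-7409 - 42624) = 31804*(-50033) = -1591249532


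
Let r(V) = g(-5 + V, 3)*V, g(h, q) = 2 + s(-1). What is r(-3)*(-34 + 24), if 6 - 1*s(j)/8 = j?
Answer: 1740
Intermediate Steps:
s(j) = 48 - 8*j
g(h, q) = 58 (g(h, q) = 2 + (48 - 8*(-1)) = 2 + (48 + 8) = 2 + 56 = 58)
r(V) = 58*V
r(-3)*(-34 + 24) = (58*(-3))*(-34 + 24) = -174*(-10) = 1740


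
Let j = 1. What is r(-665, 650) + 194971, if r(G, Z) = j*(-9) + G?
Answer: 194297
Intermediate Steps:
r(G, Z) = -9 + G (r(G, Z) = 1*(-9) + G = -9 + G)
r(-665, 650) + 194971 = (-9 - 665) + 194971 = -674 + 194971 = 194297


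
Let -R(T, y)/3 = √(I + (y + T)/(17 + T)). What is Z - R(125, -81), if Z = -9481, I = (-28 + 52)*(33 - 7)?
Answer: -9481 + 3*√3147146/71 ≈ -9406.0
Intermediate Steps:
I = 624 (I = 24*26 = 624)
R(T, y) = -3*√(624 + (T + y)/(17 + T)) (R(T, y) = -3*√(624 + (y + T)/(17 + T)) = -3*√(624 + (T + y)/(17 + T)))
Z - R(125, -81) = -9481 - (-3)*√((10608 - 81 + 625*125)/(17 + 125)) = -9481 - (-3)*√((10608 - 81 + 78125)/142) = -9481 - (-3)*√((1/142)*88652) = -9481 - (-3)*√(44326/71) = -9481 - (-3)*√3147146/71 = -9481 + 3*√3147146/71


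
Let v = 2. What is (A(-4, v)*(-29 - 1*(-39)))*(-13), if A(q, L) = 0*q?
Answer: 0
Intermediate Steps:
A(q, L) = 0
(A(-4, v)*(-29 - 1*(-39)))*(-13) = (0*(-29 - 1*(-39)))*(-13) = (0*(-29 + 39))*(-13) = (0*10)*(-13) = 0*(-13) = 0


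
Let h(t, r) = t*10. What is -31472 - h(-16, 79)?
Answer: -31312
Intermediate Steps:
h(t, r) = 10*t
-31472 - h(-16, 79) = -31472 - 10*(-16) = -31472 - 1*(-160) = -31472 + 160 = -31312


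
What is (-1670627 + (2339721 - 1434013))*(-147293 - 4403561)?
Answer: 3481034690826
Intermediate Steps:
(-1670627 + (2339721 - 1434013))*(-147293 - 4403561) = (-1670627 + 905708)*(-4550854) = -764919*(-4550854) = 3481034690826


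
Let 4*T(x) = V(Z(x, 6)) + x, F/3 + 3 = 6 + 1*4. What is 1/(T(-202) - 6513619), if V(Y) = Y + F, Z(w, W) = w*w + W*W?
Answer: -4/26013817 ≈ -1.5376e-7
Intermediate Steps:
F = 21 (F = -9 + 3*(6 + 1*4) = -9 + 3*(6 + 4) = -9 + 3*10 = -9 + 30 = 21)
Z(w, W) = W**2 + w**2 (Z(w, W) = w**2 + W**2 = W**2 + w**2)
V(Y) = 21 + Y (V(Y) = Y + 21 = 21 + Y)
T(x) = 57/4 + x/4 + x**2/4 (T(x) = ((21 + (6**2 + x**2)) + x)/4 = ((21 + (36 + x**2)) + x)/4 = ((57 + x**2) + x)/4 = (57 + x + x**2)/4 = 57/4 + x/4 + x**2/4)
1/(T(-202) - 6513619) = 1/((57/4 + (1/4)*(-202) + (1/4)*(-202)**2) - 6513619) = 1/((57/4 - 101/2 + (1/4)*40804) - 6513619) = 1/((57/4 - 101/2 + 10201) - 6513619) = 1/(40659/4 - 6513619) = 1/(-26013817/4) = -4/26013817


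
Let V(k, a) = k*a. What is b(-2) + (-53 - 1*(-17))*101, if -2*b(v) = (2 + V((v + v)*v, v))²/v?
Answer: -3587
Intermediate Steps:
V(k, a) = a*k
b(v) = -(2 + 2*v³)²/(2*v) (b(v) = -(2 + v*((v + v)*v))²/(2*v) = -(2 + v*((2*v)*v))²/(2*v) = -(2 + v*(2*v²))²/(2*v) = -(2 + 2*v³)²/(2*v))
b(-2) + (-53 - 1*(-17))*101 = -2*(1 + (-2)³)²/(-2) + (-53 - 1*(-17))*101 = -2*(-½)*(1 - 8)² + (-53 + 17)*101 = -2*(-½)*(-7)² - 36*101 = -2*(-½)*49 - 3636 = 49 - 3636 = -3587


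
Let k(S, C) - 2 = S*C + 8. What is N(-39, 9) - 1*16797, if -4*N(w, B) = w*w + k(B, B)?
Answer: -17200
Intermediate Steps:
k(S, C) = 10 + C*S (k(S, C) = 2 + (S*C + 8) = 2 + (C*S + 8) = 2 + (8 + C*S) = 10 + C*S)
N(w, B) = -5/2 - B**2/4 - w**2/4 (N(w, B) = -(w*w + (10 + B*B))/4 = -(w**2 + (10 + B**2))/4 = -(10 + B**2 + w**2)/4 = -5/2 - B**2/4 - w**2/4)
N(-39, 9) - 1*16797 = (-5/2 - 1/4*9**2 - 1/4*(-39)**2) - 1*16797 = (-5/2 - 1/4*81 - 1/4*1521) - 16797 = (-5/2 - 81/4 - 1521/4) - 16797 = -403 - 16797 = -17200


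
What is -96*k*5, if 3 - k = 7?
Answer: 1920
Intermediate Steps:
k = -4 (k = 3 - 1*7 = 3 - 7 = -4)
-96*k*5 = -(-384)*5 = -96*(-20) = 1920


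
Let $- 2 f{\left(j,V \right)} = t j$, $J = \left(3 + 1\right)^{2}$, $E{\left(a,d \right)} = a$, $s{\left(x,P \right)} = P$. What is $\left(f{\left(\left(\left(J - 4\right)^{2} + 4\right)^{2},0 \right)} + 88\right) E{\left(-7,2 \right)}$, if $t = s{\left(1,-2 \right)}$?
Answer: $-153944$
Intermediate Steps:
$J = 16$ ($J = 4^{2} = 16$)
$t = -2$
$f{\left(j,V \right)} = j$ ($f{\left(j,V \right)} = - \frac{\left(-2\right) j}{2} = j$)
$\left(f{\left(\left(\left(J - 4\right)^{2} + 4\right)^{2},0 \right)} + 88\right) E{\left(-7,2 \right)} = \left(\left(\left(16 - 4\right)^{2} + 4\right)^{2} + 88\right) \left(-7\right) = \left(\left(12^{2} + 4\right)^{2} + 88\right) \left(-7\right) = \left(\left(144 + 4\right)^{2} + 88\right) \left(-7\right) = \left(148^{2} + 88\right) \left(-7\right) = \left(21904 + 88\right) \left(-7\right) = 21992 \left(-7\right) = -153944$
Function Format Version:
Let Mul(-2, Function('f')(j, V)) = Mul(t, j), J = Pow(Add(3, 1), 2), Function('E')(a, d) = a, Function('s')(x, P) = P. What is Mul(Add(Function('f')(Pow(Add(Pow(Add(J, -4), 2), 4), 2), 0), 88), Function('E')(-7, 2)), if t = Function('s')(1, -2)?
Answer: -153944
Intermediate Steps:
J = 16 (J = Pow(4, 2) = 16)
t = -2
Function('f')(j, V) = j (Function('f')(j, V) = Mul(Rational(-1, 2), Mul(-2, j)) = j)
Mul(Add(Function('f')(Pow(Add(Pow(Add(J, -4), 2), 4), 2), 0), 88), Function('E')(-7, 2)) = Mul(Add(Pow(Add(Pow(Add(16, -4), 2), 4), 2), 88), -7) = Mul(Add(Pow(Add(Pow(12, 2), 4), 2), 88), -7) = Mul(Add(Pow(Add(144, 4), 2), 88), -7) = Mul(Add(Pow(148, 2), 88), -7) = Mul(Add(21904, 88), -7) = Mul(21992, -7) = -153944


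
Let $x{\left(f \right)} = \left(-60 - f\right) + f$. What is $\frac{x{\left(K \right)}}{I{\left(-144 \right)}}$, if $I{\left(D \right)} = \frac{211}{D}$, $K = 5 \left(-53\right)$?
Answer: $\frac{8640}{211} \approx 40.948$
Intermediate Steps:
$K = -265$
$x{\left(f \right)} = -60$
$\frac{x{\left(K \right)}}{I{\left(-144 \right)}} = - \frac{60}{211 \frac{1}{-144}} = - \frac{60}{211 \left(- \frac{1}{144}\right)} = - \frac{60}{- \frac{211}{144}} = \left(-60\right) \left(- \frac{144}{211}\right) = \frac{8640}{211}$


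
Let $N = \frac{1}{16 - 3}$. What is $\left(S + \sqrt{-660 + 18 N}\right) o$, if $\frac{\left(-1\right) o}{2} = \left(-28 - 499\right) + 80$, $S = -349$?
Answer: $-312006 + \frac{894 i \sqrt{111306}}{13} \approx -3.1201 \cdot 10^{5} + 22943.0 i$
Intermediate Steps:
$N = \frac{1}{13} \approx 0.076923$
$o = 894$ ($o = - 2 \left(\left(-28 - 499\right) + 80\right) = - 2 \left(-527 + 80\right) = \left(-2\right) \left(-447\right) = 894$)
$\left(S + \sqrt{-660 + 18 N}\right) o = \left(-349 + \sqrt{-660 + 18 \cdot \frac{1}{13}}\right) 894 = \left(-349 + \sqrt{-660 + \frac{18}{13}}\right) 894 = \left(-349 + \sqrt{- \frac{8562}{13}}\right) 894 = \left(-349 + \frac{i \sqrt{111306}}{13}\right) 894 = -312006 + \frac{894 i \sqrt{111306}}{13}$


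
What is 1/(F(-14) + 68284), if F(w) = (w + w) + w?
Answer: 1/68242 ≈ 1.4654e-5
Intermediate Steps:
F(w) = 3*w (F(w) = 2*w + w = 3*w)
1/(F(-14) + 68284) = 1/(3*(-14) + 68284) = 1/(-42 + 68284) = 1/68242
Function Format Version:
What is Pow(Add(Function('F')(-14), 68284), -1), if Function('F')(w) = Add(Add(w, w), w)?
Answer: Rational(1, 68242) ≈ 1.4654e-5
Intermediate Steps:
Function('F')(w) = Mul(3, w) (Function('F')(w) = Add(Mul(2, w), w) = Mul(3, w))
Pow(Add(Function('F')(-14), 68284), -1) = Pow(Add(Mul(3, -14), 68284), -1) = Pow(Add(-42, 68284), -1) = Pow(68242, -1) = Rational(1, 68242)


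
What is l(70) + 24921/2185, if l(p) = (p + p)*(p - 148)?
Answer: -23835279/2185 ≈ -10909.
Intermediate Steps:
l(p) = 2*p*(-148 + p) (l(p) = (2*p)*(-148 + p) = 2*p*(-148 + p))
l(70) + 24921/2185 = 2*70*(-148 + 70) + 24921/2185 = 2*70*(-78) + 24921*(1/2185) = -10920 + 24921/2185 = -23835279/2185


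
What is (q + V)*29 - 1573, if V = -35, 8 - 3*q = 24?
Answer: -8228/3 ≈ -2742.7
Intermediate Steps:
q = -16/3 (q = 8/3 - 1/3*24 = 8/3 - 8 = -16/3 ≈ -5.3333)
(q + V)*29 - 1573 = (-16/3 - 35)*29 - 1573 = -121/3*29 - 1573 = -3509/3 - 1573 = -8228/3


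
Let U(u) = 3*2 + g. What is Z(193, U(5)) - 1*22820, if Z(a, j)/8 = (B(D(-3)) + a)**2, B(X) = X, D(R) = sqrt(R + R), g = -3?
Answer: 275124 + 3088*I*sqrt(6) ≈ 2.7512e+5 + 7564.0*I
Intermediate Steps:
U(u) = 3 (U(u) = 3*2 - 3 = 6 - 3 = 3)
D(R) = sqrt(2)*sqrt(R) (D(R) = sqrt(2*R) = sqrt(2)*sqrt(R))
Z(a, j) = 8*(a + I*sqrt(6))**2 (Z(a, j) = 8*(sqrt(2)*sqrt(-3) + a)**2 = 8*(sqrt(2)*(I*sqrt(3)) + a)**2 = 8*(I*sqrt(6) + a)**2 = 8*(a + I*sqrt(6))**2)
Z(193, U(5)) - 1*22820 = 8*(193 + I*sqrt(6))**2 - 1*22820 = 8*(193 + I*sqrt(6))**2 - 22820 = -22820 + 8*(193 + I*sqrt(6))**2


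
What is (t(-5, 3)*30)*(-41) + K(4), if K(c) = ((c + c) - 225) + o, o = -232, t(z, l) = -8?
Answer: 9391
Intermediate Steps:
K(c) = -457 + 2*c (K(c) = ((c + c) - 225) - 232 = (2*c - 225) - 232 = (-225 + 2*c) - 232 = -457 + 2*c)
(t(-5, 3)*30)*(-41) + K(4) = -8*30*(-41) + (-457 + 2*4) = -240*(-41) + (-457 + 8) = 9840 - 449 = 9391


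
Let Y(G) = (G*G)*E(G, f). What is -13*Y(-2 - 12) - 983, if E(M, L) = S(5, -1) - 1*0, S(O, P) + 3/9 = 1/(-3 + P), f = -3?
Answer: 1510/3 ≈ 503.33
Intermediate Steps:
S(O, P) = -⅓ + 1/(-3 + P)
E(M, L) = -7/12 (E(M, L) = (6 - 1*(-1))/(3*(-3 - 1)) - 1*0 = (⅓)*(6 + 1)/(-4) + 0 = (⅓)*(-¼)*7 + 0 = -7/12 + 0 = -7/12)
Y(G) = -7*G²/12 (Y(G) = (G*G)*(-7/12) = G²*(-7/12) = -7*G²/12)
-13*Y(-2 - 12) - 983 = -(-91)*(-2 - 12)²/12 - 983 = -(-91)*(-14)²/12 - 983 = -(-91)*196/12 - 983 = -13*(-343/3) - 983 = 4459/3 - 983 = 1510/3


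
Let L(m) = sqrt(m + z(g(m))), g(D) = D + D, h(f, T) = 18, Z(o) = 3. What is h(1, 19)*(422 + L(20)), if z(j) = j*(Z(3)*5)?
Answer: 7596 + 36*sqrt(155) ≈ 8044.2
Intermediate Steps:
g(D) = 2*D
z(j) = 15*j (z(j) = j*(3*5) = j*15 = 15*j)
L(m) = sqrt(31)*sqrt(m) (L(m) = sqrt(m + 15*(2*m)) = sqrt(m + 30*m) = sqrt(31*m) = sqrt(31)*sqrt(m))
h(1, 19)*(422 + L(20)) = 18*(422 + sqrt(31)*sqrt(20)) = 18*(422 + sqrt(31)*(2*sqrt(5))) = 18*(422 + 2*sqrt(155)) = 7596 + 36*sqrt(155)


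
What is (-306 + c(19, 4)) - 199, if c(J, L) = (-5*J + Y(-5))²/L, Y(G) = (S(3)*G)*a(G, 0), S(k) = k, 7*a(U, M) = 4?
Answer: 426645/196 ≈ 2176.8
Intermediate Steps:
a(U, M) = 4/7 (a(U, M) = (⅐)*4 = 4/7)
Y(G) = 12*G/7 (Y(G) = (3*G)*(4/7) = 12*G/7)
c(J, L) = (-60/7 - 5*J)²/L (c(J, L) = (-5*J + (12/7)*(-5))²/L = (-5*J - 60/7)²/L = (-60/7 - 5*J)²/L)
(-306 + c(19, 4)) - 199 = (-306 + (25/49)*(12 + 7*19)²/4) - 199 = (-306 + (25/49)*(¼)*(12 + 133)²) - 199 = (-306 + (25/49)*(¼)*145²) - 199 = (-306 + (25/49)*(¼)*21025) - 199 = (-306 + 525625/196) - 199 = 465649/196 - 199 = 426645/196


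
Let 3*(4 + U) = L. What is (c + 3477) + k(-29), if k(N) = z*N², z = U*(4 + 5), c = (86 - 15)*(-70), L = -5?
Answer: -44384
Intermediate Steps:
U = -17/3 (U = -4 + (⅓)*(-5) = -4 - 5/3 = -17/3 ≈ -5.6667)
c = -4970 (c = 71*(-70) = -4970)
z = -51 (z = -17*(4 + 5)/3 = -17/3*9 = -51)
k(N) = -51*N²
(c + 3477) + k(-29) = (-4970 + 3477) - 51*(-29)² = -1493 - 51*841 = -1493 - 42891 = -44384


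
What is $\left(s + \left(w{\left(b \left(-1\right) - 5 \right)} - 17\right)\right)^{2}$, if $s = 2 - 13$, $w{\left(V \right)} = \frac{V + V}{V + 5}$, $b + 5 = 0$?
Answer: $784$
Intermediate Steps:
$b = -5$ ($b = -5 + 0 = -5$)
$w{\left(V \right)} = \frac{2 V}{5 + V}$
$s = -11$ ($s = 2 - 13 = -11$)
$\left(s + \left(w{\left(b \left(-1\right) - 5 \right)} - 17\right)\right)^{2} = \left(-11 - \left(17 - \frac{2 \left(\left(-5\right) \left(-1\right) - 5\right)}{5 - 0}\right)\right)^{2} = \left(-11 - \left(17 - \frac{2 \left(5 - 5\right)}{5 + \left(5 - 5\right)}\right)\right)^{2} = \left(-11 - \left(17 + \frac{0}{5 + 0}\right)\right)^{2} = \left(-11 - \left(17 + \frac{0}{5}\right)\right)^{2} = \left(-11 - \left(17 + 0 \cdot \frac{1}{5}\right)\right)^{2} = \left(-11 + \left(0 - 17\right)\right)^{2} = \left(-11 - 17\right)^{2} = \left(-28\right)^{2} = 784$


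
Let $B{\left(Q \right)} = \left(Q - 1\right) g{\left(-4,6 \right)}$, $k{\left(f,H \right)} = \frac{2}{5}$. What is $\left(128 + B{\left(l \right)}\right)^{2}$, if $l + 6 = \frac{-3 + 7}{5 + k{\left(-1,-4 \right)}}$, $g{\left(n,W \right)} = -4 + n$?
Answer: $\frac{23116864}{729} \approx 31710.0$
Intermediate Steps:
$k{\left(f,H \right)} = \frac{2}{5}$ ($k{\left(f,H \right)} = 2 \cdot \frac{1}{5} = \frac{2}{5}$)
$l = - \frac{142}{27}$ ($l = -6 + \frac{-3 + 7}{5 + \frac{2}{5}} = -6 + \frac{4}{\frac{27}{5}} = -6 + 4 \cdot \frac{5}{27} = -6 + \frac{20}{27} = - \frac{142}{27} \approx -5.2593$)
$B{\left(Q \right)} = 8 - 8 Q$ ($B{\left(Q \right)} = \left(Q - 1\right) \left(-4 - 4\right) = \left(-1 + Q\right) \left(-8\right) = 8 - 8 Q$)
$\left(128 + B{\left(l \right)}\right)^{2} = \left(128 + \left(8 - - \frac{1136}{27}\right)\right)^{2} = \left(128 + \left(8 + \frac{1136}{27}\right)\right)^{2} = \left(128 + \frac{1352}{27}\right)^{2} = \left(\frac{4808}{27}\right)^{2} = \frac{23116864}{729}$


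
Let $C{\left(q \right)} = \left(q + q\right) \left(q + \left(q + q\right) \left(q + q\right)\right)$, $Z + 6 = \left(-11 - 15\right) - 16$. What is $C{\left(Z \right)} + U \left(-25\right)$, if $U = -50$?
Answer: $-878878$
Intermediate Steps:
$Z = -48$ ($Z = -6 - 42 = -48$)
$C{\left(q \right)} = 2 q \left(q + 4 q^{2}\right)$ ($C{\left(q \right)} = 2 q \left(q + 2 q 2 q\right) = 2 q \left(q + 4 q^{2}\right)$)
$C{\left(Z \right)} + U \left(-25\right) = \left(-48\right)^{2} \left(2 + 8 \left(-48\right)\right) - -1250 = 2304 \left(2 - 384\right) + 1250 = 2304 \left(-382\right) + 1250 = -880128 + 1250 = -878878$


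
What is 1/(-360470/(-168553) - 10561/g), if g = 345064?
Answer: 5287415672/11145921077 ≈ 0.47438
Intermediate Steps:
1/(-360470/(-168553) - 10561/g) = 1/(-360470/(-168553) - 10561/345064) = 1/(-360470*(-1/168553) - 10561*1/345064) = 1/(32770/15323 - 10561/345064) = 1/(11145921077/5287415672) = 5287415672/11145921077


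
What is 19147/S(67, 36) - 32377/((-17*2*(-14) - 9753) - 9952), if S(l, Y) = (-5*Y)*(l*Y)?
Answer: 204307771/124603920 ≈ 1.6397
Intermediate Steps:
S(l, Y) = -5*l*Y**2 (S(l, Y) = (-5*Y)*(Y*l) = -5*l*Y**2)
19147/S(67, 36) - 32377/((-17*2*(-14) - 9753) - 9952) = 19147/((-5*67*36**2)) - 32377/((-17*2*(-14) - 9753) - 9952) = 19147/((-5*67*1296)) - 32377/((-34*(-14) - 9753) - 9952) = 19147/(-434160) - 32377/((476 - 9753) - 9952) = 19147*(-1/434160) - 32377/(-9277 - 9952) = -19147/434160 - 32377/(-19229) = -19147/434160 - 32377*(-1/19229) = -19147/434160 + 32377/19229 = 204307771/124603920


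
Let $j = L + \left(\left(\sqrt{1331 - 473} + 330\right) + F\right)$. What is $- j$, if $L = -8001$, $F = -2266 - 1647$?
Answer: $11584 - \sqrt{858} \approx 11555.0$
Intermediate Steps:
$F = -3913$
$j = -11584 + \sqrt{858}$ ($j = -8001 - \left(3583 - \sqrt{1331 - 473}\right) = -8001 - \left(3583 - \sqrt{858}\right) = -11584 + \sqrt{858} \approx -11555.0$)
$- j = - (-11584 + \sqrt{858}) = 11584 - \sqrt{858}$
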